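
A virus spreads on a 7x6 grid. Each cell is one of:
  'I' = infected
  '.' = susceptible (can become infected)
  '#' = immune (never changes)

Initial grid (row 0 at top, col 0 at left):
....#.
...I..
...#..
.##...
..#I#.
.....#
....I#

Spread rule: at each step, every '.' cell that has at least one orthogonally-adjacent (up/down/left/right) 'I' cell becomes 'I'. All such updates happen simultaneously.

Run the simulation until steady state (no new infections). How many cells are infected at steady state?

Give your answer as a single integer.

Answer: 34

Derivation:
Step 0 (initial): 3 infected
Step 1: +7 new -> 10 infected
Step 2: +8 new -> 18 infected
Step 3: +8 new -> 26 infected
Step 4: +6 new -> 32 infected
Step 5: +2 new -> 34 infected
Step 6: +0 new -> 34 infected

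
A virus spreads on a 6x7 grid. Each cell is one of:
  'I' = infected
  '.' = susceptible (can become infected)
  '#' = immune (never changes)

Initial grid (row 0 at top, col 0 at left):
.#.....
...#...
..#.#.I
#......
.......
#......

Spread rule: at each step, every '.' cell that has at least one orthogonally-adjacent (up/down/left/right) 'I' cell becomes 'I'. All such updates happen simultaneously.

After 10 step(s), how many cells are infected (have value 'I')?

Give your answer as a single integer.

Step 0 (initial): 1 infected
Step 1: +3 new -> 4 infected
Step 2: +4 new -> 8 infected
Step 3: +5 new -> 13 infected
Step 4: +4 new -> 17 infected
Step 5: +5 new -> 22 infected
Step 6: +4 new -> 26 infected
Step 7: +4 new -> 30 infected
Step 8: +4 new -> 34 infected
Step 9: +1 new -> 35 infected
Step 10: +1 new -> 36 infected

Answer: 36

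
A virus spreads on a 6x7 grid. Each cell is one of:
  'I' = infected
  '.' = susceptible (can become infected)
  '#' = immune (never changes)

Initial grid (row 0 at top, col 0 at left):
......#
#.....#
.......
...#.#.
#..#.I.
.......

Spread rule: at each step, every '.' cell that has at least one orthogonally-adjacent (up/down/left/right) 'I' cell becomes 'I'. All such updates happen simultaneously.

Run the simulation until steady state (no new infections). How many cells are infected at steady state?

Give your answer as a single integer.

Answer: 35

Derivation:
Step 0 (initial): 1 infected
Step 1: +3 new -> 4 infected
Step 2: +4 new -> 8 infected
Step 3: +3 new -> 11 infected
Step 4: +4 new -> 15 infected
Step 5: +6 new -> 21 infected
Step 6: +7 new -> 28 infected
Step 7: +4 new -> 32 infected
Step 8: +2 new -> 34 infected
Step 9: +1 new -> 35 infected
Step 10: +0 new -> 35 infected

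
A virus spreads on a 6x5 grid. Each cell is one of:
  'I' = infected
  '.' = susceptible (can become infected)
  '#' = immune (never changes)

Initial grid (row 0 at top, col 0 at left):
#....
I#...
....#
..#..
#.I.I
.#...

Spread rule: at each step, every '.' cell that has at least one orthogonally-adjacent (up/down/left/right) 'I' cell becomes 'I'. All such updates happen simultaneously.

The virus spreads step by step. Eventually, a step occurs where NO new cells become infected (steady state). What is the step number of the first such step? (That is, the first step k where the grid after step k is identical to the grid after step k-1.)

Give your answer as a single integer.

Step 0 (initial): 3 infected
Step 1: +6 new -> 9 infected
Step 2: +5 new -> 14 infected
Step 3: +2 new -> 16 infected
Step 4: +2 new -> 18 infected
Step 5: +3 new -> 21 infected
Step 6: +2 new -> 23 infected
Step 7: +0 new -> 23 infected

Answer: 7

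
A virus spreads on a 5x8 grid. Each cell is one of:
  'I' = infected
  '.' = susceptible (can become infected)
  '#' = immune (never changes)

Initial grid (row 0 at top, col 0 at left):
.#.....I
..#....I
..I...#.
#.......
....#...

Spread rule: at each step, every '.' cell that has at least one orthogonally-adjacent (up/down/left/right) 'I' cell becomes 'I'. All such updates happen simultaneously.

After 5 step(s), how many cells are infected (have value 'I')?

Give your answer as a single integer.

Answer: 35

Derivation:
Step 0 (initial): 3 infected
Step 1: +6 new -> 9 infected
Step 2: +10 new -> 19 infected
Step 3: +10 new -> 29 infected
Step 4: +5 new -> 34 infected
Step 5: +1 new -> 35 infected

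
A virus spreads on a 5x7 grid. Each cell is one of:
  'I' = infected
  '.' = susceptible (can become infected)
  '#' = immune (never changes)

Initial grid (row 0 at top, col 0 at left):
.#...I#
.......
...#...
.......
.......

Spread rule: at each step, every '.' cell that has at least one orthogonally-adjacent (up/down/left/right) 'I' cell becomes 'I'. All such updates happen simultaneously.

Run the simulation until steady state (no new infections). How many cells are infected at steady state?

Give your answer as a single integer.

Step 0 (initial): 1 infected
Step 1: +2 new -> 3 infected
Step 2: +4 new -> 7 infected
Step 3: +5 new -> 12 infected
Step 4: +4 new -> 16 infected
Step 5: +5 new -> 21 infected
Step 6: +4 new -> 25 infected
Step 7: +4 new -> 29 infected
Step 8: +2 new -> 31 infected
Step 9: +1 new -> 32 infected
Step 10: +0 new -> 32 infected

Answer: 32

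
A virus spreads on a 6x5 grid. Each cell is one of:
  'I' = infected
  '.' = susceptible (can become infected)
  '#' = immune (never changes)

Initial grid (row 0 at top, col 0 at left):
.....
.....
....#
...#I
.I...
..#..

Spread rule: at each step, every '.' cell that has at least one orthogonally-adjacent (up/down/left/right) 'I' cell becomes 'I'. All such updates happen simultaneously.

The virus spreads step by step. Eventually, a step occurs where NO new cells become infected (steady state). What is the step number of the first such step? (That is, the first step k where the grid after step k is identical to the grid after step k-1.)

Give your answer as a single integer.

Answer: 8

Derivation:
Step 0 (initial): 2 infected
Step 1: +5 new -> 7 infected
Step 2: +6 new -> 13 infected
Step 3: +4 new -> 17 infected
Step 4: +4 new -> 21 infected
Step 5: +3 new -> 24 infected
Step 6: +2 new -> 26 infected
Step 7: +1 new -> 27 infected
Step 8: +0 new -> 27 infected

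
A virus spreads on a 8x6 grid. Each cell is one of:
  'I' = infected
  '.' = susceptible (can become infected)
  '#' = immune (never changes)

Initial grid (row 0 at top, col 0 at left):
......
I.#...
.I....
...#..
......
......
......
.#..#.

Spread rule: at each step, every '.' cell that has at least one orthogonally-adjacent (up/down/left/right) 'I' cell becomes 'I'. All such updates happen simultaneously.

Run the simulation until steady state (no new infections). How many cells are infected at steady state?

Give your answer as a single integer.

Answer: 44

Derivation:
Step 0 (initial): 2 infected
Step 1: +5 new -> 7 infected
Step 2: +5 new -> 12 infected
Step 3: +6 new -> 18 infected
Step 4: +8 new -> 26 infected
Step 5: +7 new -> 33 infected
Step 6: +6 new -> 39 infected
Step 7: +3 new -> 42 infected
Step 8: +1 new -> 43 infected
Step 9: +1 new -> 44 infected
Step 10: +0 new -> 44 infected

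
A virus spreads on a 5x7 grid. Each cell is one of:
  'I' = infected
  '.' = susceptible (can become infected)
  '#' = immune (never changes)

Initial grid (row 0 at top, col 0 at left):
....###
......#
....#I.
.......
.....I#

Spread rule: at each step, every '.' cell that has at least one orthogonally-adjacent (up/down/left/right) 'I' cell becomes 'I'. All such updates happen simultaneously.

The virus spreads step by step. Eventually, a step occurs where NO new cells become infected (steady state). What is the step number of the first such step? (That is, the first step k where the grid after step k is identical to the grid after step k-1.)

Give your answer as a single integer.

Answer: 8

Derivation:
Step 0 (initial): 2 infected
Step 1: +4 new -> 6 infected
Step 2: +4 new -> 10 infected
Step 3: +3 new -> 13 infected
Step 4: +5 new -> 18 infected
Step 5: +5 new -> 23 infected
Step 6: +4 new -> 27 infected
Step 7: +2 new -> 29 infected
Step 8: +0 new -> 29 infected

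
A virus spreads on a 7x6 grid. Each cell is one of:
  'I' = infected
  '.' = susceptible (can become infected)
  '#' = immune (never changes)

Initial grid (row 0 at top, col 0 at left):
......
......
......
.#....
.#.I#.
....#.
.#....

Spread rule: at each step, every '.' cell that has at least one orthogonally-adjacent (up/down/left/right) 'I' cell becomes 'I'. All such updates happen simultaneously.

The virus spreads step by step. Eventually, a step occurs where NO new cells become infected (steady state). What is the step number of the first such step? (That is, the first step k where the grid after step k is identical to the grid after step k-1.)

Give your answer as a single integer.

Answer: 8

Derivation:
Step 0 (initial): 1 infected
Step 1: +3 new -> 4 infected
Step 2: +5 new -> 9 infected
Step 3: +7 new -> 16 infected
Step 4: +8 new -> 24 infected
Step 5: +8 new -> 32 infected
Step 6: +4 new -> 36 infected
Step 7: +1 new -> 37 infected
Step 8: +0 new -> 37 infected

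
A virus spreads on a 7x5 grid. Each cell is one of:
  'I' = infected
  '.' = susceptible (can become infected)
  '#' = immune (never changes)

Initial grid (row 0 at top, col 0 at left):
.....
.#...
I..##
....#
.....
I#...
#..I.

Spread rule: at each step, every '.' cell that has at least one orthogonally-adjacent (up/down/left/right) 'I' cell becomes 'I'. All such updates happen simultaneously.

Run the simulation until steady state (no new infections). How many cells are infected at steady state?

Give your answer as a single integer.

Answer: 29

Derivation:
Step 0 (initial): 3 infected
Step 1: +7 new -> 10 infected
Step 2: +8 new -> 18 infected
Step 3: +6 new -> 24 infected
Step 4: +2 new -> 26 infected
Step 5: +2 new -> 28 infected
Step 6: +1 new -> 29 infected
Step 7: +0 new -> 29 infected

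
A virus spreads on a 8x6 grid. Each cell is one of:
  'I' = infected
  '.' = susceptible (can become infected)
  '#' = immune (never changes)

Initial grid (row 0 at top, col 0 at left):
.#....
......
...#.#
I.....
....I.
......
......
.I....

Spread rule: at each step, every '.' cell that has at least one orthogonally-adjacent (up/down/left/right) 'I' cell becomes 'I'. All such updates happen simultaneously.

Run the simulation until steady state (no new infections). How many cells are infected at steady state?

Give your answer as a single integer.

Step 0 (initial): 3 infected
Step 1: +10 new -> 13 infected
Step 2: +16 new -> 29 infected
Step 3: +8 new -> 37 infected
Step 4: +5 new -> 42 infected
Step 5: +3 new -> 45 infected
Step 6: +0 new -> 45 infected

Answer: 45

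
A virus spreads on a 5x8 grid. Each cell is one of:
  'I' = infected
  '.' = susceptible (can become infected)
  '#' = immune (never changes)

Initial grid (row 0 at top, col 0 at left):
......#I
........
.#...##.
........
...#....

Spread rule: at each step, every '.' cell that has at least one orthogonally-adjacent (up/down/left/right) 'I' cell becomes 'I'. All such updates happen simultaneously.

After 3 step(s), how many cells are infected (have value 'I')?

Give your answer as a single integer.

Answer: 6

Derivation:
Step 0 (initial): 1 infected
Step 1: +1 new -> 2 infected
Step 2: +2 new -> 4 infected
Step 3: +2 new -> 6 infected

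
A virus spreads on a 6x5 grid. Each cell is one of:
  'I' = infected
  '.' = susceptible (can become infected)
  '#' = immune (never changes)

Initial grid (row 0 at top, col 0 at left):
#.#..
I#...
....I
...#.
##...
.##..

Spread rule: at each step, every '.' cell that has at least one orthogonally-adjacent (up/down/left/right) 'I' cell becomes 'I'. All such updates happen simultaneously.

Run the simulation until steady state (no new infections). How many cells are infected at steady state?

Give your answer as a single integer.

Answer: 20

Derivation:
Step 0 (initial): 2 infected
Step 1: +4 new -> 6 infected
Step 2: +6 new -> 12 infected
Step 3: +6 new -> 18 infected
Step 4: +2 new -> 20 infected
Step 5: +0 new -> 20 infected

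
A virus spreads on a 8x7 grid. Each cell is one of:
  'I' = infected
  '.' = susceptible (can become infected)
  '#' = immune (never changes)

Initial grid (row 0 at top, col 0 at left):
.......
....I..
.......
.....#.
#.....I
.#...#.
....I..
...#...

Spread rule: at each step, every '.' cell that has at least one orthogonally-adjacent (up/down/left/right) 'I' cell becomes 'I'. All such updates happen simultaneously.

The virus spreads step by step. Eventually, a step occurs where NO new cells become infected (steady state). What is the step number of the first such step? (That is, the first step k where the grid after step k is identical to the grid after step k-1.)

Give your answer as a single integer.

Step 0 (initial): 3 infected
Step 1: +11 new -> 14 infected
Step 2: +13 new -> 27 infected
Step 3: +10 new -> 37 infected
Step 4: +7 new -> 44 infected
Step 5: +6 new -> 50 infected
Step 6: +1 new -> 51 infected
Step 7: +0 new -> 51 infected

Answer: 7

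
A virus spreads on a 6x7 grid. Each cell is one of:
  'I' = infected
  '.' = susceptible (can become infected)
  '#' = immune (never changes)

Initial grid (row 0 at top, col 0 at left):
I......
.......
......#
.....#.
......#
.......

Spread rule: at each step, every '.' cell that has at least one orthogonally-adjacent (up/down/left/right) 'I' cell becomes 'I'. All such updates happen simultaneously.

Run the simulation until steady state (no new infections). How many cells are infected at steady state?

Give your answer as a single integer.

Answer: 38

Derivation:
Step 0 (initial): 1 infected
Step 1: +2 new -> 3 infected
Step 2: +3 new -> 6 infected
Step 3: +4 new -> 10 infected
Step 4: +5 new -> 15 infected
Step 5: +6 new -> 21 infected
Step 6: +6 new -> 27 infected
Step 7: +5 new -> 32 infected
Step 8: +2 new -> 34 infected
Step 9: +2 new -> 36 infected
Step 10: +1 new -> 37 infected
Step 11: +1 new -> 38 infected
Step 12: +0 new -> 38 infected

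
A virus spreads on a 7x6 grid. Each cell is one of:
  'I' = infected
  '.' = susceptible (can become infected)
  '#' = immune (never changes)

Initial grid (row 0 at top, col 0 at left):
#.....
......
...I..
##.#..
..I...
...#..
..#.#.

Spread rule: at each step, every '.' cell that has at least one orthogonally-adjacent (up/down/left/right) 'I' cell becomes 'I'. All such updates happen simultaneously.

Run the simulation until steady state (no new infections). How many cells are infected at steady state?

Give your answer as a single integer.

Step 0 (initial): 2 infected
Step 1: +7 new -> 9 infected
Step 2: +9 new -> 18 infected
Step 3: +10 new -> 28 infected
Step 4: +5 new -> 33 infected
Step 5: +1 new -> 34 infected
Step 6: +0 new -> 34 infected

Answer: 34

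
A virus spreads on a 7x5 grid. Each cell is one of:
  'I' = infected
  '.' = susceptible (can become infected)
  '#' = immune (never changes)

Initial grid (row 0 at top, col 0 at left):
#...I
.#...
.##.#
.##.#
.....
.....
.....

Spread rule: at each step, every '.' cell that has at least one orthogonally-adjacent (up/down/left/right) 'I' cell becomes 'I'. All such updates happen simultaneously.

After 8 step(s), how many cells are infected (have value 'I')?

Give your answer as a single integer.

Answer: 21

Derivation:
Step 0 (initial): 1 infected
Step 1: +2 new -> 3 infected
Step 2: +2 new -> 5 infected
Step 3: +3 new -> 8 infected
Step 4: +1 new -> 9 infected
Step 5: +1 new -> 10 infected
Step 6: +3 new -> 13 infected
Step 7: +4 new -> 17 infected
Step 8: +4 new -> 21 infected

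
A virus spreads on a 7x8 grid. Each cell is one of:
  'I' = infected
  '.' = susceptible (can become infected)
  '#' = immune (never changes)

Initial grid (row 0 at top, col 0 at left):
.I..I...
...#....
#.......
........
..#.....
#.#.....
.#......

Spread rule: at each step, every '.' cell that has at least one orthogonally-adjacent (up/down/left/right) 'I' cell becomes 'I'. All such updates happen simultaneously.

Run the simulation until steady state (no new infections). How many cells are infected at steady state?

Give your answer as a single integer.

Answer: 49

Derivation:
Step 0 (initial): 2 infected
Step 1: +6 new -> 8 infected
Step 2: +6 new -> 14 infected
Step 3: +7 new -> 21 infected
Step 4: +8 new -> 29 infected
Step 5: +7 new -> 36 infected
Step 6: +5 new -> 41 infected
Step 7: +4 new -> 45 infected
Step 8: +3 new -> 48 infected
Step 9: +1 new -> 49 infected
Step 10: +0 new -> 49 infected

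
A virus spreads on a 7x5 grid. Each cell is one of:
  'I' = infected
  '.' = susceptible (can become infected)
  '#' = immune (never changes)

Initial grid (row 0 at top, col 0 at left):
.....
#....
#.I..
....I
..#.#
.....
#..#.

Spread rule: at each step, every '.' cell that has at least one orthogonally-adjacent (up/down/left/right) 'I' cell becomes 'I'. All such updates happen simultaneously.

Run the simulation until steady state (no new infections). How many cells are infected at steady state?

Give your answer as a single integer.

Answer: 29

Derivation:
Step 0 (initial): 2 infected
Step 1: +6 new -> 8 infected
Step 2: +6 new -> 14 infected
Step 3: +6 new -> 20 infected
Step 4: +5 new -> 25 infected
Step 5: +4 new -> 29 infected
Step 6: +0 new -> 29 infected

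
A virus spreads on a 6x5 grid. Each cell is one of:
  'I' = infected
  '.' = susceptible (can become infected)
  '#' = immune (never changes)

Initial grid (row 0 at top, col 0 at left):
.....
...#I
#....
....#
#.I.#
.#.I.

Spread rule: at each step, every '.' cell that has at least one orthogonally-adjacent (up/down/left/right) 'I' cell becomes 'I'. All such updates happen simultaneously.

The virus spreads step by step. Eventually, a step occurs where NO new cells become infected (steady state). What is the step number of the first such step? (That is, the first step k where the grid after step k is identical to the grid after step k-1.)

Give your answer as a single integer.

Step 0 (initial): 3 infected
Step 1: +7 new -> 10 infected
Step 2: +5 new -> 15 infected
Step 3: +4 new -> 19 infected
Step 4: +2 new -> 21 infected
Step 5: +2 new -> 23 infected
Step 6: +0 new -> 23 infected

Answer: 6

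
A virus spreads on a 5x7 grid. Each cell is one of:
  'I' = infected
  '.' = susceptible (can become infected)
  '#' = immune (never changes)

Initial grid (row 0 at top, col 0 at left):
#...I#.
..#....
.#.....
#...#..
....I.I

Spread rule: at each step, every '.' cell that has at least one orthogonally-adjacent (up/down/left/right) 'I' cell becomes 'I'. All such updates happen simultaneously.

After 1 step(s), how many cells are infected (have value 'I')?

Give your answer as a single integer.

Step 0 (initial): 3 infected
Step 1: +5 new -> 8 infected

Answer: 8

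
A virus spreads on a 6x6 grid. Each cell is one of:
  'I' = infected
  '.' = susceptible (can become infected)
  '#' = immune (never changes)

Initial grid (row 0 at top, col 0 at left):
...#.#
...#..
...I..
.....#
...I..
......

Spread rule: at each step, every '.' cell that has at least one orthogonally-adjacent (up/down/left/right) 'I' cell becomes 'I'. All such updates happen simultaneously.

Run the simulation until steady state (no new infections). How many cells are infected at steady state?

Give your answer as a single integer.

Answer: 32

Derivation:
Step 0 (initial): 2 infected
Step 1: +6 new -> 8 infected
Step 2: +10 new -> 18 infected
Step 3: +9 new -> 27 infected
Step 4: +4 new -> 31 infected
Step 5: +1 new -> 32 infected
Step 6: +0 new -> 32 infected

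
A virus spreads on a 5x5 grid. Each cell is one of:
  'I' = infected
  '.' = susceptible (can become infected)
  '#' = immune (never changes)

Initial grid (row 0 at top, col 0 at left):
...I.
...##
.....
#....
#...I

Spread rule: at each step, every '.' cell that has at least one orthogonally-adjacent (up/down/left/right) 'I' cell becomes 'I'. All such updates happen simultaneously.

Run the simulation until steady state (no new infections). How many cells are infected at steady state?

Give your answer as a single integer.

Answer: 21

Derivation:
Step 0 (initial): 2 infected
Step 1: +4 new -> 6 infected
Step 2: +5 new -> 11 infected
Step 3: +6 new -> 17 infected
Step 4: +3 new -> 20 infected
Step 5: +1 new -> 21 infected
Step 6: +0 new -> 21 infected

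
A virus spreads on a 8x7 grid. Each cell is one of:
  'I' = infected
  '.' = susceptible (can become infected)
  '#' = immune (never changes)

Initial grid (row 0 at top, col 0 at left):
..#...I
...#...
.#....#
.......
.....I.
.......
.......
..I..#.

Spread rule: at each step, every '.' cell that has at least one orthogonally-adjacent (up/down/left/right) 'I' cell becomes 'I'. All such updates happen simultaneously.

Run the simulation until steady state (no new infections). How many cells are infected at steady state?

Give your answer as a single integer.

Answer: 51

Derivation:
Step 0 (initial): 3 infected
Step 1: +9 new -> 12 infected
Step 2: +14 new -> 26 infected
Step 3: +10 new -> 36 infected
Step 4: +5 new -> 41 infected
Step 5: +3 new -> 44 infected
Step 6: +2 new -> 46 infected
Step 7: +2 new -> 48 infected
Step 8: +2 new -> 50 infected
Step 9: +1 new -> 51 infected
Step 10: +0 new -> 51 infected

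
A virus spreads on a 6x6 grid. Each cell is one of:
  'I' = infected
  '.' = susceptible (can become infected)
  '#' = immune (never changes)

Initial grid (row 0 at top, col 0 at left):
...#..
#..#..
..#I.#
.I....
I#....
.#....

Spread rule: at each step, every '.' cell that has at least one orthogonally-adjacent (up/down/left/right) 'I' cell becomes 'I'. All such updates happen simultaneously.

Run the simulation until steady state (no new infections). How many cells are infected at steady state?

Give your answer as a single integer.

Answer: 29

Derivation:
Step 0 (initial): 3 infected
Step 1: +6 new -> 9 infected
Step 2: +6 new -> 15 infected
Step 3: +8 new -> 23 infected
Step 4: +5 new -> 28 infected
Step 5: +1 new -> 29 infected
Step 6: +0 new -> 29 infected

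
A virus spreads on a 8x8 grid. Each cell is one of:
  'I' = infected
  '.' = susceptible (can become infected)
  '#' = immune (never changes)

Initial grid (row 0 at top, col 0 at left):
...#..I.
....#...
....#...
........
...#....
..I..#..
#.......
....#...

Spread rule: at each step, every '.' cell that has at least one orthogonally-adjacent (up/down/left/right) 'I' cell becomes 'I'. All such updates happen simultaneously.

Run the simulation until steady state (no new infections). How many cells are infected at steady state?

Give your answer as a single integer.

Answer: 57

Derivation:
Step 0 (initial): 2 infected
Step 1: +7 new -> 9 infected
Step 2: +11 new -> 20 infected
Step 3: +11 new -> 31 infected
Step 4: +11 new -> 42 infected
Step 5: +8 new -> 50 infected
Step 6: +5 new -> 55 infected
Step 7: +2 new -> 57 infected
Step 8: +0 new -> 57 infected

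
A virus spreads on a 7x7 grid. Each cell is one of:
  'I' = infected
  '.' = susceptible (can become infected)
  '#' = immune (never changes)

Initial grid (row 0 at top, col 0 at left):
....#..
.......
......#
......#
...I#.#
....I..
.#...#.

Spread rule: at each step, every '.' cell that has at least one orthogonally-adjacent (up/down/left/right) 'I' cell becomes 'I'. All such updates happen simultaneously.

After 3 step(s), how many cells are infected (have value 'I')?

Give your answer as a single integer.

Step 0 (initial): 2 infected
Step 1: +5 new -> 7 infected
Step 2: +8 new -> 15 infected
Step 3: +9 new -> 24 infected

Answer: 24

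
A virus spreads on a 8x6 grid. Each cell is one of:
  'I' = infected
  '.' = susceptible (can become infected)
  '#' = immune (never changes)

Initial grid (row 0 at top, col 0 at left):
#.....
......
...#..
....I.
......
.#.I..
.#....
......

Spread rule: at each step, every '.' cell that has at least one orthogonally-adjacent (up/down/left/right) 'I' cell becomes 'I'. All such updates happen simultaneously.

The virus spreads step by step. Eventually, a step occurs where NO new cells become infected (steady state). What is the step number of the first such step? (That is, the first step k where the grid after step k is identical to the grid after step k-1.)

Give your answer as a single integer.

Answer: 7

Derivation:
Step 0 (initial): 2 infected
Step 1: +8 new -> 10 infected
Step 2: +9 new -> 19 infected
Step 3: +9 new -> 28 infected
Step 4: +8 new -> 36 infected
Step 5: +5 new -> 41 infected
Step 6: +3 new -> 44 infected
Step 7: +0 new -> 44 infected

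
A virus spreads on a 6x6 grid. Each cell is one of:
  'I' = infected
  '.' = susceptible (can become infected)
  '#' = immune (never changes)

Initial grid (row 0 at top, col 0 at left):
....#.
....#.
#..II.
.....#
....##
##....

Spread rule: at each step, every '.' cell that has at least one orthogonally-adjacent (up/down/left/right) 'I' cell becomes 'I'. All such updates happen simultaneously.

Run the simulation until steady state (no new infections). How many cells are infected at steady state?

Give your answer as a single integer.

Step 0 (initial): 2 infected
Step 1: +5 new -> 7 infected
Step 2: +6 new -> 13 infected
Step 3: +6 new -> 19 infected
Step 4: +6 new -> 25 infected
Step 5: +3 new -> 28 infected
Step 6: +0 new -> 28 infected

Answer: 28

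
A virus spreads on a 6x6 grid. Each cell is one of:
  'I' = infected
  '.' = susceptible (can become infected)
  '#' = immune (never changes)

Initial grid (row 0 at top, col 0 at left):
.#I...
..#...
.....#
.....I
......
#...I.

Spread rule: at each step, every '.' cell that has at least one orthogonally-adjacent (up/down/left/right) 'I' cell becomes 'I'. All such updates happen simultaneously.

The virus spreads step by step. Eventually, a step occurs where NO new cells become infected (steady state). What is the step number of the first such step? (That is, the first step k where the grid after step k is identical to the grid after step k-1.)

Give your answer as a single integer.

Answer: 9

Derivation:
Step 0 (initial): 3 infected
Step 1: +6 new -> 9 infected
Step 2: +6 new -> 15 infected
Step 3: +6 new -> 21 infected
Step 4: +4 new -> 25 infected
Step 5: +3 new -> 28 infected
Step 6: +2 new -> 30 infected
Step 7: +1 new -> 31 infected
Step 8: +1 new -> 32 infected
Step 9: +0 new -> 32 infected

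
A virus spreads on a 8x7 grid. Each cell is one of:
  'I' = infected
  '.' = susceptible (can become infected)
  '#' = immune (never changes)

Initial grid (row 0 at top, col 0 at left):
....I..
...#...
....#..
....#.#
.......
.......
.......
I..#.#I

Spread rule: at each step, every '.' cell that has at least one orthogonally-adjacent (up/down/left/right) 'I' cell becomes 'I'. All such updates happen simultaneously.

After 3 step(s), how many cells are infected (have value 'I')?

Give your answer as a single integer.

Answer: 27

Derivation:
Step 0 (initial): 3 infected
Step 1: +6 new -> 9 infected
Step 2: +8 new -> 17 infected
Step 3: +10 new -> 27 infected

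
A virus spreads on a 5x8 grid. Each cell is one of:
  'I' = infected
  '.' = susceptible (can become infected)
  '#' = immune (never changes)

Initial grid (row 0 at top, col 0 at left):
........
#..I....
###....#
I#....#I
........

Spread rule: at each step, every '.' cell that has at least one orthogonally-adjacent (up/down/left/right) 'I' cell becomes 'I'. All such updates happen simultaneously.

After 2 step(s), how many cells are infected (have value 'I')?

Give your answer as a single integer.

Answer: 17

Derivation:
Step 0 (initial): 3 infected
Step 1: +6 new -> 9 infected
Step 2: +8 new -> 17 infected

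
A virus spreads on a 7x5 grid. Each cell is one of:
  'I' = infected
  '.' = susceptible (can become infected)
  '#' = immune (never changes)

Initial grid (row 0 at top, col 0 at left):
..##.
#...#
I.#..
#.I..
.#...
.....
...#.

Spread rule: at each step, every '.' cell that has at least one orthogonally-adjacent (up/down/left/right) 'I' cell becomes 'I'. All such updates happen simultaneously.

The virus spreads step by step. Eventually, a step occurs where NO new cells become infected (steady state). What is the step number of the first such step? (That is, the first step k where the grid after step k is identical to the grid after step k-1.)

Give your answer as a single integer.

Answer: 6

Derivation:
Step 0 (initial): 2 infected
Step 1: +4 new -> 6 infected
Step 2: +5 new -> 11 infected
Step 3: +8 new -> 19 infected
Step 4: +4 new -> 23 infected
Step 5: +3 new -> 26 infected
Step 6: +0 new -> 26 infected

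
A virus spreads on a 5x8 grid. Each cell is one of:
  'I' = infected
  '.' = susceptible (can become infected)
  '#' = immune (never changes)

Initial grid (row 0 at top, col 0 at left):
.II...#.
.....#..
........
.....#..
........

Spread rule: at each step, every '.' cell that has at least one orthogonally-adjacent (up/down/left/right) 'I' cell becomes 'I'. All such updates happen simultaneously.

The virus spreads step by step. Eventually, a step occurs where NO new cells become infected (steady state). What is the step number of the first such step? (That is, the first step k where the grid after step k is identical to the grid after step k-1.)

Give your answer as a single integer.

Step 0 (initial): 2 infected
Step 1: +4 new -> 6 infected
Step 2: +5 new -> 11 infected
Step 3: +6 new -> 17 infected
Step 4: +5 new -> 22 infected
Step 5: +4 new -> 26 infected
Step 6: +2 new -> 28 infected
Step 7: +4 new -> 32 infected
Step 8: +3 new -> 35 infected
Step 9: +2 new -> 37 infected
Step 10: +0 new -> 37 infected

Answer: 10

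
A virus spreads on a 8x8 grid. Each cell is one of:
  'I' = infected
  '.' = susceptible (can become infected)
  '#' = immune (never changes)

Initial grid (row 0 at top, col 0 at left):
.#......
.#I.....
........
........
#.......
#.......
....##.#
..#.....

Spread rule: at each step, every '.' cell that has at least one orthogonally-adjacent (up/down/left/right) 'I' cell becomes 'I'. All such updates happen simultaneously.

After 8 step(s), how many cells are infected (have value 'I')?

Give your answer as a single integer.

Step 0 (initial): 1 infected
Step 1: +3 new -> 4 infected
Step 2: +5 new -> 9 infected
Step 3: +7 new -> 16 infected
Step 4: +9 new -> 25 infected
Step 5: +9 new -> 34 infected
Step 6: +7 new -> 41 infected
Step 7: +6 new -> 47 infected
Step 8: +4 new -> 51 infected

Answer: 51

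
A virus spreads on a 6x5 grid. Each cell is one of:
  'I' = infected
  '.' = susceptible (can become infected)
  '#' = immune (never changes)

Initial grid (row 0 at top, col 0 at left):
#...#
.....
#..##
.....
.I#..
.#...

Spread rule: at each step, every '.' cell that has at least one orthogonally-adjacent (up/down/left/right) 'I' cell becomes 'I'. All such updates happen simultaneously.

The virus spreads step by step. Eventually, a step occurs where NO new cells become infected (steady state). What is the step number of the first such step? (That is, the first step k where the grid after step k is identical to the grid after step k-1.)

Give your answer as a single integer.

Answer: 7

Derivation:
Step 0 (initial): 1 infected
Step 1: +2 new -> 3 infected
Step 2: +4 new -> 7 infected
Step 3: +3 new -> 10 infected
Step 4: +5 new -> 15 infected
Step 5: +4 new -> 19 infected
Step 6: +4 new -> 23 infected
Step 7: +0 new -> 23 infected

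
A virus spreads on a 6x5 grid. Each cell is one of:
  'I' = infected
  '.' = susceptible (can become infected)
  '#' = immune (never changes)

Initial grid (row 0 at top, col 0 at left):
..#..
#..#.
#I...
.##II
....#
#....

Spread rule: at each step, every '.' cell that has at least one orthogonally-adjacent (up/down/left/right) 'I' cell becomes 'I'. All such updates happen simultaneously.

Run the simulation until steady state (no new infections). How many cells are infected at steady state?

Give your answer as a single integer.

Answer: 22

Derivation:
Step 0 (initial): 3 infected
Step 1: +5 new -> 8 infected
Step 2: +5 new -> 13 infected
Step 3: +5 new -> 18 infected
Step 4: +3 new -> 21 infected
Step 5: +1 new -> 22 infected
Step 6: +0 new -> 22 infected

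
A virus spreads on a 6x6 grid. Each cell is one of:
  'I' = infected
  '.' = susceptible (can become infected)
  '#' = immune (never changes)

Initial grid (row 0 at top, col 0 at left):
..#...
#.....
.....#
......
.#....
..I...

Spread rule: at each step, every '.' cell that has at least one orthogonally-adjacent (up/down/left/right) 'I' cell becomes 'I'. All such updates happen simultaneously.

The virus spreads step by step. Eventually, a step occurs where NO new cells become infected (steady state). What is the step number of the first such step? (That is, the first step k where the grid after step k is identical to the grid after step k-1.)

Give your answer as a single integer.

Answer: 9

Derivation:
Step 0 (initial): 1 infected
Step 1: +3 new -> 4 infected
Step 2: +4 new -> 8 infected
Step 3: +6 new -> 14 infected
Step 4: +6 new -> 20 infected
Step 5: +5 new -> 25 infected
Step 6: +3 new -> 28 infected
Step 7: +3 new -> 31 infected
Step 8: +1 new -> 32 infected
Step 9: +0 new -> 32 infected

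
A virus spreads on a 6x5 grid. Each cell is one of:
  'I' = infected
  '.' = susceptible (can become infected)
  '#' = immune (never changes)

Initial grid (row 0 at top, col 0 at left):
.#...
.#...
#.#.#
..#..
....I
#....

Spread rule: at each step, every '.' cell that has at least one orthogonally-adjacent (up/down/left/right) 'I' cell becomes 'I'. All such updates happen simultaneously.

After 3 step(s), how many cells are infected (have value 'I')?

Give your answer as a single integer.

Step 0 (initial): 1 infected
Step 1: +3 new -> 4 infected
Step 2: +3 new -> 7 infected
Step 3: +3 new -> 10 infected

Answer: 10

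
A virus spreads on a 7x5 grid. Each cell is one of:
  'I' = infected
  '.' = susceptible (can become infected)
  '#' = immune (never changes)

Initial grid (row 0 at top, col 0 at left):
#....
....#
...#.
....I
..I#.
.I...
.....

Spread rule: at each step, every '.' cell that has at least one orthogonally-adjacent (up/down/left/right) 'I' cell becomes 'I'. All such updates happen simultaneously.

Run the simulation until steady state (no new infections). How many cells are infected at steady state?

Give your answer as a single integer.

Step 0 (initial): 3 infected
Step 1: +8 new -> 11 infected
Step 2: +7 new -> 18 infected
Step 3: +5 new -> 23 infected
Step 4: +4 new -> 27 infected
Step 5: +3 new -> 30 infected
Step 6: +1 new -> 31 infected
Step 7: +0 new -> 31 infected

Answer: 31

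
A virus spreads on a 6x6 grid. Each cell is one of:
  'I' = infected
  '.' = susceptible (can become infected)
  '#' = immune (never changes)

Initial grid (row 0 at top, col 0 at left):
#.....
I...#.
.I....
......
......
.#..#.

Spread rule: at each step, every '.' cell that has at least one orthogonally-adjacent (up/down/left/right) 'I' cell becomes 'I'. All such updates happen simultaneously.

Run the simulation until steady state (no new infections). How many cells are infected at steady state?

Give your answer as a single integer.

Step 0 (initial): 2 infected
Step 1: +4 new -> 6 infected
Step 2: +6 new -> 12 infected
Step 3: +6 new -> 18 infected
Step 4: +6 new -> 24 infected
Step 5: +5 new -> 29 infected
Step 6: +2 new -> 31 infected
Step 7: +1 new -> 32 infected
Step 8: +0 new -> 32 infected

Answer: 32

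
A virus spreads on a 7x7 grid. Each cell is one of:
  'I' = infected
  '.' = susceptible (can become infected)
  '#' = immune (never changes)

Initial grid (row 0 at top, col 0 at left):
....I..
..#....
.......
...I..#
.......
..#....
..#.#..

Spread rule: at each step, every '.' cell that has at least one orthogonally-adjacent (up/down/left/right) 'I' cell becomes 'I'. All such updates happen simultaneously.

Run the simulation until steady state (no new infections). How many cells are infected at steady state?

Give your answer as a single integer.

Answer: 44

Derivation:
Step 0 (initial): 2 infected
Step 1: +7 new -> 9 infected
Step 2: +11 new -> 20 infected
Step 3: +9 new -> 29 infected
Step 4: +8 new -> 37 infected
Step 5: +5 new -> 42 infected
Step 6: +2 new -> 44 infected
Step 7: +0 new -> 44 infected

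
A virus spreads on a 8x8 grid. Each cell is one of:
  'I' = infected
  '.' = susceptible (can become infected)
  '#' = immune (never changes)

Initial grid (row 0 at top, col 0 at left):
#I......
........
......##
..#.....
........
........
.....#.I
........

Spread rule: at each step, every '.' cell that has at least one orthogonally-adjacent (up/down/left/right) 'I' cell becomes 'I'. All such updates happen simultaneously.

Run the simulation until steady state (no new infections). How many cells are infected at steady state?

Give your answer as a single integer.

Step 0 (initial): 2 infected
Step 1: +5 new -> 7 infected
Step 2: +7 new -> 14 infected
Step 3: +9 new -> 23 infected
Step 4: +9 new -> 32 infected
Step 5: +12 new -> 44 infected
Step 6: +10 new -> 54 infected
Step 7: +4 new -> 58 infected
Step 8: +1 new -> 59 infected
Step 9: +0 new -> 59 infected

Answer: 59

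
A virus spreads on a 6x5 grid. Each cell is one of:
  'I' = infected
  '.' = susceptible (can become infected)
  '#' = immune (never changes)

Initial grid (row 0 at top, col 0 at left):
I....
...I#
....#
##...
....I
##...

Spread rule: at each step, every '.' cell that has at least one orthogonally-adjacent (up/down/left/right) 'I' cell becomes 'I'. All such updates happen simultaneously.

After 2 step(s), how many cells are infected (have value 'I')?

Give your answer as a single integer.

Answer: 19

Derivation:
Step 0 (initial): 3 infected
Step 1: +8 new -> 11 infected
Step 2: +8 new -> 19 infected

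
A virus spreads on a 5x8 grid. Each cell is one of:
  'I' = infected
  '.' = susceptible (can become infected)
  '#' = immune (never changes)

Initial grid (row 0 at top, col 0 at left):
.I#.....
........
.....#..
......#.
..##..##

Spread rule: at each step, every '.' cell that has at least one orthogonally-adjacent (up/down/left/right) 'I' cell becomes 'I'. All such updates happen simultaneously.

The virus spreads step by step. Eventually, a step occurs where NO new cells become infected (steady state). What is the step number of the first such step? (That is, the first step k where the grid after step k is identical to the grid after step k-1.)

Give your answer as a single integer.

Step 0 (initial): 1 infected
Step 1: +2 new -> 3 infected
Step 2: +3 new -> 6 infected
Step 3: +4 new -> 10 infected
Step 4: +6 new -> 16 infected
Step 5: +5 new -> 21 infected
Step 6: +3 new -> 24 infected
Step 7: +5 new -> 29 infected
Step 8: +3 new -> 32 infected
Step 9: +1 new -> 33 infected
Step 10: +0 new -> 33 infected

Answer: 10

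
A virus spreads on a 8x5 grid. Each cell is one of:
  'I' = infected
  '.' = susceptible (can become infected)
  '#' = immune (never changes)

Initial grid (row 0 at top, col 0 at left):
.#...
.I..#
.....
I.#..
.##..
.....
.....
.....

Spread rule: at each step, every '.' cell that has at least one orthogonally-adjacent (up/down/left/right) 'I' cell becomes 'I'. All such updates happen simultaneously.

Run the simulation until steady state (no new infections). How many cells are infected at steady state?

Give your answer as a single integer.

Step 0 (initial): 2 infected
Step 1: +6 new -> 8 infected
Step 2: +5 new -> 13 infected
Step 3: +4 new -> 17 infected
Step 4: +6 new -> 23 infected
Step 5: +5 new -> 28 infected
Step 6: +4 new -> 32 infected
Step 7: +2 new -> 34 infected
Step 8: +1 new -> 35 infected
Step 9: +0 new -> 35 infected

Answer: 35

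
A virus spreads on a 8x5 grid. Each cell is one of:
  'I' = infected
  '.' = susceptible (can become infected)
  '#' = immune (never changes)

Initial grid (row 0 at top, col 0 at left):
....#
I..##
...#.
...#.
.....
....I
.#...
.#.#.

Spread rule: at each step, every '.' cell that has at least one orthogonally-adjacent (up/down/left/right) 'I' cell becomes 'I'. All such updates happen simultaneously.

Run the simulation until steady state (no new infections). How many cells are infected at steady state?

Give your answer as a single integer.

Answer: 32

Derivation:
Step 0 (initial): 2 infected
Step 1: +6 new -> 8 infected
Step 2: +9 new -> 17 infected
Step 3: +8 new -> 25 infected
Step 4: +5 new -> 30 infected
Step 5: +1 new -> 31 infected
Step 6: +1 new -> 32 infected
Step 7: +0 new -> 32 infected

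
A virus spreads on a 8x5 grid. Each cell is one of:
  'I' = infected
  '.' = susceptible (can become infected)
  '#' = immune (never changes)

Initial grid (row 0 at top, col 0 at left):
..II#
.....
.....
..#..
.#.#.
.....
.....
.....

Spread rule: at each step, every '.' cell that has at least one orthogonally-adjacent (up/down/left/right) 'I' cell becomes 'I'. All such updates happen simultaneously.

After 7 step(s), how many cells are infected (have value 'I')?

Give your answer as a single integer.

Answer: 24

Derivation:
Step 0 (initial): 2 infected
Step 1: +3 new -> 5 infected
Step 2: +5 new -> 10 infected
Step 3: +4 new -> 14 infected
Step 4: +3 new -> 17 infected
Step 5: +2 new -> 19 infected
Step 6: +2 new -> 21 infected
Step 7: +3 new -> 24 infected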